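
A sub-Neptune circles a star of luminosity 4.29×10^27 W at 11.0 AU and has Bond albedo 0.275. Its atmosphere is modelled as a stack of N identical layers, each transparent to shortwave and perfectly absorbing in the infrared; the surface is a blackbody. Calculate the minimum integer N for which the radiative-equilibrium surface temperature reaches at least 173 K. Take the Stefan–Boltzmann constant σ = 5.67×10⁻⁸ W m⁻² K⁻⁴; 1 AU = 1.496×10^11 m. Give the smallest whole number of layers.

2

Orbital distance: d = 11.0 AU = 1.646×10^12 m.
Flux at the orbit: S = L/(4πd²) = 4.29×10^27/(4π·(1.65×10^12)²) = 126.1 W m⁻².
Top-of-atmosphere balance: σT_e⁴ = S(1−α)/4 = 22.85 W m⁻² → T_e = 141.7 K.
Since T_s⁴ = (N+1)T_e⁴, we need N ≥ (T_s/T_e)⁴ − 1 = 1.223.
So N ≥ 1.223; the smallest integer is N = 2.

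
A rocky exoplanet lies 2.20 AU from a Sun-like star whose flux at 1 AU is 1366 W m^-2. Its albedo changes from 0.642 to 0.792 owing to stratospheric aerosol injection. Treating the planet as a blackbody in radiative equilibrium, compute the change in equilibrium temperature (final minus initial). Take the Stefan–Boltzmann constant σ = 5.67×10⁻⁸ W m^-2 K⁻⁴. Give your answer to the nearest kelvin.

-18 K

Irradiance scales as 1/d², so S = 1366 W m^-2 × (1/2.20)² = 282.2 W m^-2.
Before: T₁ = [282.2·0.358/(4σ)]^(1/4) = 145.3 K.
With α = 0.792, T₂ = 126.8 K.
ΔT = T₂ − T₁ = -18.44 K.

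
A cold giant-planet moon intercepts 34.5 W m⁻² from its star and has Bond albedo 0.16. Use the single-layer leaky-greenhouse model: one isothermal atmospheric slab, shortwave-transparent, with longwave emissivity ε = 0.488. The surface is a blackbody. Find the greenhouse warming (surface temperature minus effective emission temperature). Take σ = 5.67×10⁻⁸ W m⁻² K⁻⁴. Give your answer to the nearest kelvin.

8 K

The planet radiates to space at T_e = [S(1−α)/(4σ)]^(1/4) = 106.3 K.
For a single slab of emissivity ε, T_s⁴ = 2T_e⁴/(2−ε); thus T_s = 106.3·(1.323)^(1/4) = 114.0 K.
The atmosphere warms the surface by 7.701 K.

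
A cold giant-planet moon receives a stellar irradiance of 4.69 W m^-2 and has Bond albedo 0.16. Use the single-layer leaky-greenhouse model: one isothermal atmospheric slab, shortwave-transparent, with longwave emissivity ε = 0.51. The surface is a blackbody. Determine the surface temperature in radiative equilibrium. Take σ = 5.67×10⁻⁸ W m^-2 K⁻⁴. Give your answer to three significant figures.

69.5 K

The planet radiates to space at T_e = [S(1−α)/(4σ)]^(1/4) = 64.56 K.
For a single slab of emissivity ε, T_s⁴ = 2T_e⁴/(2−ε); thus T_s = 64.56·(1.342)^(1/4) = 69.49 K.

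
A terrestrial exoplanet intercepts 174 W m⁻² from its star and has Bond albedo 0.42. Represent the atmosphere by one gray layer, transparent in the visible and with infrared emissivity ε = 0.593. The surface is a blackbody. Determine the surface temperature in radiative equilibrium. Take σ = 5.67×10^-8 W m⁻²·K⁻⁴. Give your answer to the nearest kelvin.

159 kelvin

Effective emission temperature (TOA balance): σT_e⁴ = S(1−α)/4 = 25.23 W m⁻² → T_e = 145.2 K.
Surface balance with a leaky layer gives σT_s⁴ = σT_e⁴·2/(2−ε), so T_s = T_e·[2/(2−0.593)]^(1/4) = 158.6 K.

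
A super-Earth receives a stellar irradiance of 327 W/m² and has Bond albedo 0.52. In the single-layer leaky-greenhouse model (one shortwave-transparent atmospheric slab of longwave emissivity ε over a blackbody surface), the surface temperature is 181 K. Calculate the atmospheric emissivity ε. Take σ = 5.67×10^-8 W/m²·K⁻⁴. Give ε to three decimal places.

0.710

TOA balance gives T_e = 162.2 K.
T_s⁴ = T_e⁴·2/(2−ε) → ε = 2 − 2(T_e/T_s)⁴ = 2 − 2·(162.2/181)⁴ = 0.7104.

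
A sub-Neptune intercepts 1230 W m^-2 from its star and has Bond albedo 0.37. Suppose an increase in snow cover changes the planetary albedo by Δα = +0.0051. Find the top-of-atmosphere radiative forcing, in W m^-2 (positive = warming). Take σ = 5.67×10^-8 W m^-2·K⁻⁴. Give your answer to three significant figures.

-1.57 W m^-2

The change in absorbed flux is Δ[S(1−α)/4] = −SΔα/4 = -1.568 W m^-2.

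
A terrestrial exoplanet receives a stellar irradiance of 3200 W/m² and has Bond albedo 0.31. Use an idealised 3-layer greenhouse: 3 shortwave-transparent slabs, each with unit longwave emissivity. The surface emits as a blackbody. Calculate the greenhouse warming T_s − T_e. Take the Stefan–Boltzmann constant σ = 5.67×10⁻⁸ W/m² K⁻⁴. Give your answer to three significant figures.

Top-of-atmosphere balance: σT_e⁴ = S(1−α)/4 = 552.0 W/m² → T_e = 314.1 K.
T_s = (N+1)^(1/4)·T_e = 444.2 K.
Warming: T_s − T_e = 130.1 K.

130 K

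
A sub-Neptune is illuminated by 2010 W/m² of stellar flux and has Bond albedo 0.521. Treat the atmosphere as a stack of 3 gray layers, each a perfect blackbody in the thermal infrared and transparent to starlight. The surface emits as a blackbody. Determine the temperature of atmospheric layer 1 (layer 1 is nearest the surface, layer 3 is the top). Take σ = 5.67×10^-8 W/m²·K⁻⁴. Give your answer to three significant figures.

Top-of-atmosphere balance: σT_e⁴ = S(1−α)/4 = 240.7 W/m² → T_e = 255.3 K.
In the N-layer model, layer k (counted from the surface) has T_k = (N+1−k)^(1/4)·T_e.
With k = 1: T_1 = (3+1−1)^¼·255.3 K = 335.9 K.

336 kelvin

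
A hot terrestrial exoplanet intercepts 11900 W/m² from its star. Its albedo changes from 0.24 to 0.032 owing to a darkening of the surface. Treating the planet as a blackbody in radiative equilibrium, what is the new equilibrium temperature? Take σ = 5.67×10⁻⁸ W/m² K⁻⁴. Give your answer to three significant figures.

With the new albedo, S(1−α₂)/4 = 2880 W/m², so T₂ = 474.7 K.

475 K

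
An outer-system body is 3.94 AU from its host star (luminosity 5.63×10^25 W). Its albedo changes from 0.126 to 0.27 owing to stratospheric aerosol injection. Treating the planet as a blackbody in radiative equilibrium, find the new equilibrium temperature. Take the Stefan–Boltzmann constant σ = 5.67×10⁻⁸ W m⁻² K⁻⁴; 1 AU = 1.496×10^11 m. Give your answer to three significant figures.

80.3 kelvin

d = 3.94 × 1.496×10^11 m = 5.894×10^11 m.
S = L/(4πd²) = 12.90 W m⁻².
T₂ = [S(1−α₂)/(4σ)]^(1/4) = [12.90·0.73/(4σ)]^(1/4) = 80.27 K.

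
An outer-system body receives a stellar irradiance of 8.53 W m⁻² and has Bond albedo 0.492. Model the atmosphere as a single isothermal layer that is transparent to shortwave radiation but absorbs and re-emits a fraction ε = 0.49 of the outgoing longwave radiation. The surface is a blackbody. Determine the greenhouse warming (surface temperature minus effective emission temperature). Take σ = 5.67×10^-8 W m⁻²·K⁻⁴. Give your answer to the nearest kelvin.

At the top of the atmosphere, σT_e⁴ = S(1−α)/4 = 1.083 W m⁻², giving T_e = 66.11 K.
Surface balance with a leaky layer gives σT_s⁴ = σT_e⁴·2/(2−ε), so T_s = T_e·[2/(2−0.49)]^(1/4) = 70.93 K.
Greenhouse warming: T_s − T_e = 4.812 K.

5 K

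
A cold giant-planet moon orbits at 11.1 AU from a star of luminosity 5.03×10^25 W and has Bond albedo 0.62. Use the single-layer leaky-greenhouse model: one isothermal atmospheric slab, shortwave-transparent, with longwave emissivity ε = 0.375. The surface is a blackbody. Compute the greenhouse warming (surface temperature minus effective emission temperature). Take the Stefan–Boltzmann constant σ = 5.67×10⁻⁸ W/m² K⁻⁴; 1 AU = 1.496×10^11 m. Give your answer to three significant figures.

Orbital distance: d = 11.1 AU = 1.661×10^12 m.
Spreading L over a sphere of radius d: S = 5.03×10^25/(4π·1.66×10^12²) = 1.452 W/m².
At the top of the atmosphere, σT_e⁴ = S(1−α)/4 = 0.1379 W/m², giving T_e = 39.49 K.
For a single slab of emissivity ε, T_s⁴ = 2T_e⁴/(2−ε); thus T_s = 39.49·(1.231)^(1/4) = 41.60 K.
T_s − T_e = 41.60 − 39.49 = 2.104 K.

2.10 K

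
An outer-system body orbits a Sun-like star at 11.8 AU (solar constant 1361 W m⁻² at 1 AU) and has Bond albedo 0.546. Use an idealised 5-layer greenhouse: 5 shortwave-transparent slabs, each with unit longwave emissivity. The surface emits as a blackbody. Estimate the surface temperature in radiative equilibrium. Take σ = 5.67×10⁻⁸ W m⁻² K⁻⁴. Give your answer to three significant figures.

Flux at the orbit: S = 1361/(11.8)² = 9.774 W m⁻².
OLR = S(1−α)/4 = 1.109 W m⁻²; the top layer radiates at T_e = 66.51 K.
Layer-by-layer balance gives σT_s⁴ = (N+1)σT_e⁴, so T_s = 6^¼·66.51 = 104.1 K.

104 kelvin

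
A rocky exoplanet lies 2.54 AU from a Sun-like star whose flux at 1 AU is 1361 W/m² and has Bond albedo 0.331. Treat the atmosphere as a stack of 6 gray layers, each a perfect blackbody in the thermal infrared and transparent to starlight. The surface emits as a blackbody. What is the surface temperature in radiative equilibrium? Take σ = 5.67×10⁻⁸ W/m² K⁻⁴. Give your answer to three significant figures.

257 kelvin

Flux at the orbit: S = 1361/(2.54)² = 211.0 W/m².
Top-of-atmosphere balance: σT_e⁴ = S(1−α)/4 = 35.28 W/m² → T_e = 157.9 K.
With N = 6 opaque layers, T_s = (N+1)^(1/4)·T_e = 7^(1/4)·157.9 = 256.9 K.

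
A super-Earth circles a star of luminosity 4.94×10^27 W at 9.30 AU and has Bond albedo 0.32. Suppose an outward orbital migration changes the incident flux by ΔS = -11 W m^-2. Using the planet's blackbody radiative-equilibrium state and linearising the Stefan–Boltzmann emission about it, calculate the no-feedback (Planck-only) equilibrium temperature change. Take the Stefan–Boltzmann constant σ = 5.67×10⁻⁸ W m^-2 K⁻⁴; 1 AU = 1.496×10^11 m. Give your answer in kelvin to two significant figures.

d = 9.30 × 1.496×10^11 m = 1.391×10^12 m.
Flux at the orbit: S = L/(4πd²) = 4.94×10^27/(4π·(1.39×10^12)²) = 203.1 W m^-2.
The baseline emission temperature is T_e = 157.1 K.
ΔF = Δ[S(1−α)]/4 = (1−0.32)·-11/4 = -1.870 W m^-2.
The Planck feedback parameter is 4σT_e³ = 0.8791 W m^-2/K.
So ΔT₀ = -1.870/0.8791 = -2.13 K.

-2.1 K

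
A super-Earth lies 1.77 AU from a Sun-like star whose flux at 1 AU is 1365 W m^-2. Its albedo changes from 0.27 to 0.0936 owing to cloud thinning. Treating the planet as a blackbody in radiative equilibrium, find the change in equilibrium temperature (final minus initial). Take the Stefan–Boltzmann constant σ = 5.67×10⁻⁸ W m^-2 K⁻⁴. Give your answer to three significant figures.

By the inverse-square law, S = 1365/1.77² = 435.7 W m^-2.
Before: T₁ = [435.7·0.73/(4σ)]^(1/4) = 193.5 K.
After:  T₂ = [435.7·0.906/(4σ)]^(1/4) = 204.3 K.
Change: 204.3 − 193.5 = 10.76 K.

10.8 K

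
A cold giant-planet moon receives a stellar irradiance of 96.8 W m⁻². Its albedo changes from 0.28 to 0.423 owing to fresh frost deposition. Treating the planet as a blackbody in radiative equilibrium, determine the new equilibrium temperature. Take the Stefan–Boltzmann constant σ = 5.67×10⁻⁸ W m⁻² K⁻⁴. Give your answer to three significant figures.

With the new albedo, S(1−α₂)/4 = 13.96 W m⁻², so T₂ = 125.3 K.

125 kelvin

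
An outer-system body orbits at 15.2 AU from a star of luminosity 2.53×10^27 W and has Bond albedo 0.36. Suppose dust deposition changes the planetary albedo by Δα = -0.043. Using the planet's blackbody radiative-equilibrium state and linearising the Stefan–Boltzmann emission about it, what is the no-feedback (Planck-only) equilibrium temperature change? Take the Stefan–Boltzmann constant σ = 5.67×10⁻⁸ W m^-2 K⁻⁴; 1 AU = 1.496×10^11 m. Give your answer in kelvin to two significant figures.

1.7 K

d = 15.2 × 1.496×10^11 m = 2.274×10^12 m.
Flux at the orbit: S = L/(4πd²) = 2.53×10^27/(4π·(2.27×10^12)²) = 38.94 W m^-2.
Unperturbed T_e = [38.94·(1−0.36)/(4σ)]^¼ = 102.4 K.
The change in absorbed flux is Δ[S(1−α)/4] = −SΔα/4 = 0.4186 W m^-2.
Linearising σT⁴ gives d(σT⁴)/dT = 4σT_e³ = 0.2434 W m^-2 per K.
So ΔT₀ = 0.4186/0.2434 = 1.72 K.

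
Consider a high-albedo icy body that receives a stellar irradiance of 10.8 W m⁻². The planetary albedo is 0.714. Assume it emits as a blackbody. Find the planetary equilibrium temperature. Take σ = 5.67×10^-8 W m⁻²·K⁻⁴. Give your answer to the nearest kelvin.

61 K

Absorbed flux (global mean): S(1−α)/4 = 10.80·0.286/4 = 0.7722 W m⁻².
Balancing against σT⁴: T = (0.7722/5.67×10⁻⁸)^(1/4) = 60.75 K.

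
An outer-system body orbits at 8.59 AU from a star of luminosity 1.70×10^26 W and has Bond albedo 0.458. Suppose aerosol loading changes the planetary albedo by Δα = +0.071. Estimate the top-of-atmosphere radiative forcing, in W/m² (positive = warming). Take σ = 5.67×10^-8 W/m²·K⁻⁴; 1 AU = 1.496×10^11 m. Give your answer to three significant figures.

-0.145 W/m²

d = 8.59 × 1.496×10^11 m = 1.285×10^12 m.
Flux at the orbit: S = L/(4πd²) = 1.70×10^26/(4π·(1.29×10^12)²) = 8.192 W/m².
The change in absorbed flux is Δ[S(1−α)/4] = −SΔα/4 = -0.1454 W/m².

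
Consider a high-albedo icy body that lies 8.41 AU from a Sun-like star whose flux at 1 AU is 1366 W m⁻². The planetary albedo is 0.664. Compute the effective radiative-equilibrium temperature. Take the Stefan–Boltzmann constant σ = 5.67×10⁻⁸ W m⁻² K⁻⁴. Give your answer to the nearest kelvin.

By the inverse-square law, S = 1366/8.41² = 19.31 W m⁻².
The planet absorbs (1−α)S over its disc πR² and re-emits over 4πR², so the mean absorbed flux is (1−0.664)·19.31/4 = 1.622 W m⁻².
In equilibrium σT⁴ equals this, so T = 73.14 K.

73 K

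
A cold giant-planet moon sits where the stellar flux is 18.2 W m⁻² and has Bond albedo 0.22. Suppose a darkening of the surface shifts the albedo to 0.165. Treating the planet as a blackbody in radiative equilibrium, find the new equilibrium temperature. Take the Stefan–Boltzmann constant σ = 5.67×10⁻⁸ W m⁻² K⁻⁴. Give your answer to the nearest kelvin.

90 kelvin

New equilibrium: T₂ = [(1−0.165)·18.20/(4σ)]^(1/4) = 90.48 K.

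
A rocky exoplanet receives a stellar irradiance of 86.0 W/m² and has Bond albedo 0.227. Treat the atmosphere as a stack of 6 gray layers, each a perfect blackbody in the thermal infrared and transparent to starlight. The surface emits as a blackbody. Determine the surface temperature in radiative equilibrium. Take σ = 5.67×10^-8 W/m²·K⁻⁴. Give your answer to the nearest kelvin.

OLR = S(1−α)/4 = 16.62 W/m²; the top layer radiates at T_e = 130.8 K.
With N = 6 opaque layers, T_s = (N+1)^(1/4)·T_e = 7^(1/4)·130.8 = 212.8 K.

213 kelvin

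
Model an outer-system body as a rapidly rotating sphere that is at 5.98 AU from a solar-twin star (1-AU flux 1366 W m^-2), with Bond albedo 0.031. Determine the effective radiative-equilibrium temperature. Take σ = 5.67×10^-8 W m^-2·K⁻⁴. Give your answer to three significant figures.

113 K

Flux at the orbit: S = 1366/(5.98)² = 38.20 W m^-2.
Absorbed flux (global mean): S(1−α)/4 = 38.20·0.969/4 = 9.254 W m^-2.
In equilibrium σT⁴ equals this, so T = 113.0 K.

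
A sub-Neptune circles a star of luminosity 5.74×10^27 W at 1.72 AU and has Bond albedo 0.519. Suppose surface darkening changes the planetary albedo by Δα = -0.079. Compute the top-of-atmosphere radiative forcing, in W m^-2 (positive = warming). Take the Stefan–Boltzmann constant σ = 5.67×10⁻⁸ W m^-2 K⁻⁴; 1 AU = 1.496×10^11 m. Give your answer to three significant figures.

d = 1.72 × 1.496×10^11 m = 2.573×10^11 m.
Flux at the orbit: S = L/(4πd²) = 5.74×10^27/(4π·(2.57×10^11)²) = 6899 W m^-2.
The change in absorbed flux is Δ[S(1−α)/4] = −SΔα/4 = 136.3 W m^-2.

136 W m^-2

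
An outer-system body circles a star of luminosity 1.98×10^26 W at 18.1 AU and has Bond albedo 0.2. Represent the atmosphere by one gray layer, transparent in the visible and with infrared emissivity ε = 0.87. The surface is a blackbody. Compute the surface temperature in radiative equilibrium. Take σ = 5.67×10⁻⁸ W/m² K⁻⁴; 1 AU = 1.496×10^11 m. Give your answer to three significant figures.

d = 18.1 × 1.496×10^11 m = 2.708×10^12 m.
S = L/(4πd²) = 2.149 W/m².
Effective emission temperature (TOA balance): σT_e⁴ = S(1−α)/4 = 0.4298 W/m² → T_e = 52.47 K.
For a single slab of emissivity ε, T_s⁴ = 2T_e⁴/(2−ε); thus T_s = 52.47·(1.77)^(1/4) = 60.52 K.

60.5 kelvin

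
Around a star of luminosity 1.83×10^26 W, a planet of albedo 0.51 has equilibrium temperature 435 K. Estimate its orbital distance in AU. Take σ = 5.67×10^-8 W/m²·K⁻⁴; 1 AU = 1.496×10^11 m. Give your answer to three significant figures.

0.198 AU

The flux needed for this T is 4σT⁴/(1−0.51) = 16570 W/m².
S = L/(4πd²) → d = √(L/4πS) = √(1.83×10^26/(4π·16570)) = 2.964×10^10 m = 0.1981 AU.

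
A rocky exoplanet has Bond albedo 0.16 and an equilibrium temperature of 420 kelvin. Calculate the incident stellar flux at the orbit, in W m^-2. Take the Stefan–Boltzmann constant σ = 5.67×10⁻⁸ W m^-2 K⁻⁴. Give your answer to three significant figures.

Invert the energy balance for S: S = 4σT⁴/(1−α).
σT⁴ = 5.67×10⁻⁸·(420)⁴ = 1764 W m^-2.
So S = 4×1764/(1−0.16) = 8402 W m^-2.

8400 W m^-2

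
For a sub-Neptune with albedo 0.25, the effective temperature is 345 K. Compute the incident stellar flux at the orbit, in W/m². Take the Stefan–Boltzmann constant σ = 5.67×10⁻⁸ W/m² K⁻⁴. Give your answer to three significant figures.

4280 W/m²

From S(1−α)/4 = σT⁴: S = 4σT⁴/(1−α).
The emitted flux is σT⁴ = 803.3 W/m².
S = 4·803.3/0.75 = 4284 W/m².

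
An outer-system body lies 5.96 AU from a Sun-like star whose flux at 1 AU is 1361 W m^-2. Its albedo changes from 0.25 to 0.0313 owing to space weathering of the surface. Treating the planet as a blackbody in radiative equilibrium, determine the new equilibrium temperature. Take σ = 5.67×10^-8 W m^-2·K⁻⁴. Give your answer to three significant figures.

113 kelvin

By the inverse-square law, S = 1361/5.96² = 38.31 W m^-2.
New equilibrium: T₂ = [(1−0.0313)·38.31/(4σ)]^(1/4) = 113.1 K.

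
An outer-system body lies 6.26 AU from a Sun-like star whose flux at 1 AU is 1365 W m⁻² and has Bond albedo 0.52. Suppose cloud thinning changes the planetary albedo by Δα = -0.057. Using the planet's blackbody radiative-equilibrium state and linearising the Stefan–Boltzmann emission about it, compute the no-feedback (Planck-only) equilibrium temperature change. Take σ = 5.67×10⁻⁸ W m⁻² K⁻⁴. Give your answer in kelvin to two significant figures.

2.8 K

By the inverse-square law, S = 1365/6.26² = 34.83 W m⁻².
Unperturbed T_e = [34.83·(1−0.52)/(4σ)]^¼ = 92.66 K.
The change in absorbed flux is Δ[S(1−α)/4] = −SΔα/4 = 0.4964 W m⁻².
The Planck feedback parameter is 4σT_e³ = 0.1804 W m⁻²/K.
So ΔT₀ = 0.4964/0.1804 = 2.75 K.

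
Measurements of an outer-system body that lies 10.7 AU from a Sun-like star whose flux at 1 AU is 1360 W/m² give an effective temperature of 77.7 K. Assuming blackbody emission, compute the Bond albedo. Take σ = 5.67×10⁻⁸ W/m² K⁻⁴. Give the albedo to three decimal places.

By the inverse-square law, S = 1360/10.7² = 11.88 W/m².
Energy balance: S(1−α)/4 = σT⁴, so 1−α = 4σT⁴/S.
σT⁴ = 2.067 W/m², so 4σT⁴ = 8.267 W/m².
Hence α = 1 − 8.267/11.88 = 0.3041.

0.304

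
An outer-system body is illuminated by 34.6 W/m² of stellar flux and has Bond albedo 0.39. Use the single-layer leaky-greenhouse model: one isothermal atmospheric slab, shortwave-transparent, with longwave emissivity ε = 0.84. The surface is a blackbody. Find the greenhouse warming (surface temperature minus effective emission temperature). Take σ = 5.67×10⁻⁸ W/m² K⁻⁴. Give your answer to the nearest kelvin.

14 K

At the top of the atmosphere, σT_e⁴ = S(1−α)/4 = 5.277 W/m², giving T_e = 98.22 K.
For a single slab of emissivity ε, T_s⁴ = 2T_e⁴/(2−ε); thus T_s = 98.22·(1.724)^(1/4) = 112.5 K.
The atmosphere warms the surface by 14.33 K.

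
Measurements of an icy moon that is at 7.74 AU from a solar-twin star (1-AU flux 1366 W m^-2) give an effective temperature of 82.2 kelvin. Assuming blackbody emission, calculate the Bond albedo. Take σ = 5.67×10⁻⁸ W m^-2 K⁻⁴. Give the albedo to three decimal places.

Irradiance scales as 1/d², so S = 1366 W m^-2 × (1/7.74)² = 22.80 W m^-2.
From σT⁴ = S(1−α)/4 we invert for α: 1−α = 4σT⁴/S.
4σT⁴ = 4·5.67×10⁻⁸·(82.2)⁴ = 10.35 W m^-2.
1−α = 10.35/22.80 = 0.4541, so α = 0.5459.

0.546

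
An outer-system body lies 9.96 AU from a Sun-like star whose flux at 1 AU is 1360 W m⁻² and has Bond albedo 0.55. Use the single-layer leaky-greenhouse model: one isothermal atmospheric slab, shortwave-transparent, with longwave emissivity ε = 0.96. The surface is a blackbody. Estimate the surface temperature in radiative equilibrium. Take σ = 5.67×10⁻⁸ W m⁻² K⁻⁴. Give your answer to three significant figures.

Flux at the orbit: S = 1360/(9.96)² = 13.71 W m⁻².
Effective emission temperature (TOA balance): σT_e⁴ = S(1−α)/4 = 1.542 W m⁻² → T_e = 72.22 K.
The surface balance (absorbed SW + ε·downward IR = σT_s⁴) with T_a⁴ = T_s⁴/2 reduces to T_s = T_e·[2/(2−ε)]^¼ = 85.04 K.

85.0 kelvin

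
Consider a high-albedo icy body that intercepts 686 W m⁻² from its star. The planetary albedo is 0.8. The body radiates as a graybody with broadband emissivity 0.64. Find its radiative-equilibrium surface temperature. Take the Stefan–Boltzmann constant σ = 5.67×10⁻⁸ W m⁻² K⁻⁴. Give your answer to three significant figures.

175 kelvin

Absorbed flux (global mean): S(1−α)/4 = 686.0·0.2/4 = 34.30 W m⁻².
Equating to εσT⁴ with ε = 0.64: T = (34.30/0.64σ)^(1/4) = 175.3 K.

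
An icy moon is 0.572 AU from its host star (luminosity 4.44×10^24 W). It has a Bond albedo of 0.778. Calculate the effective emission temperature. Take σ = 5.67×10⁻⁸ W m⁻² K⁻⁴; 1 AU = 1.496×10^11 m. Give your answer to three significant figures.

d = 0.572 × 1.496×10^11 m = 8.557×10^10 m.
Spreading L over a sphere of radius d: S = 4.44×10^24/(4π·8.56×10^10²) = 48.25 W m⁻².
Averaging over the sphere, the absorbed flux is S(1−α)/4 = 2.678 W m⁻².
Set σT⁴ = 2.678 → T = (2.678/σ)^(1/4) = 82.90 K.

82.9 K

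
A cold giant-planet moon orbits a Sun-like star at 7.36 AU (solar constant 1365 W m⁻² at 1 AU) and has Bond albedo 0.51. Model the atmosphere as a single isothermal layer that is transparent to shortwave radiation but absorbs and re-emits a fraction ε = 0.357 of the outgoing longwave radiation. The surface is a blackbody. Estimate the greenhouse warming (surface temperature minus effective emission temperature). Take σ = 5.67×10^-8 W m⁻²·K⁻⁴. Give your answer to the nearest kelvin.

4 K

Irradiance scales as 1/d², so S = 1365 W m⁻² × (1/7.36)² = 25.20 W m⁻².
The planet radiates to space at T_e = [S(1−α)/(4σ)]^(1/4) = 85.90 K.
Surface balance with a leaky layer gives σT_s⁴ = σT_e⁴·2/(2−ε), so T_s = T_e·[2/(2−0.357)]^(1/4) = 90.23 K.
T_s − T_e = 90.23 − 85.90 = 4.328 K.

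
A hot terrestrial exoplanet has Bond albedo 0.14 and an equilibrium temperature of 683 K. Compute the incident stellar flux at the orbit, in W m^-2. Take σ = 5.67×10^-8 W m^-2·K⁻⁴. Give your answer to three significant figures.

57400 W m^-2

From S(1−α)/4 = σT⁴: S = 4σT⁴/(1−α).
The emitted flux is σT⁴ = 12340 W m^-2.
So S = 4×12340/(1−0.14) = 57390 W m^-2.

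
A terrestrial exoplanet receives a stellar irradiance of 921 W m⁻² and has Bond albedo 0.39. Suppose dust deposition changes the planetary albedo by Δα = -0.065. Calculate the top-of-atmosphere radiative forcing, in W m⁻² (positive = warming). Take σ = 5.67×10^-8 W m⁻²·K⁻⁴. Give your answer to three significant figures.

ΔF = −(S/4)Δα = −(921.0/4)×(-0.065) = 14.97 W m⁻².

15.0 W m⁻²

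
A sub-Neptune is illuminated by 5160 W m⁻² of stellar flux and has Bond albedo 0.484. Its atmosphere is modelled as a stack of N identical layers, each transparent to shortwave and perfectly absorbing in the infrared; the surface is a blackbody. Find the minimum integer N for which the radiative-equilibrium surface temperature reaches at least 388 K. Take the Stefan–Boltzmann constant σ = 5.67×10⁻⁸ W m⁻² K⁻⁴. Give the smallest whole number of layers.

1

OLR = S(1−α)/4 = 665.6 W m⁻²; the top layer radiates at T_e = 329.2 K.
T_s = (N+1)^(1/4)·T_e ≥ 388 K requires N+1 ≥ (T_s/T_e)⁴ = (388/329.2)⁴ = 1.931.
So N ≥ 0.931; the smallest integer is N = 1.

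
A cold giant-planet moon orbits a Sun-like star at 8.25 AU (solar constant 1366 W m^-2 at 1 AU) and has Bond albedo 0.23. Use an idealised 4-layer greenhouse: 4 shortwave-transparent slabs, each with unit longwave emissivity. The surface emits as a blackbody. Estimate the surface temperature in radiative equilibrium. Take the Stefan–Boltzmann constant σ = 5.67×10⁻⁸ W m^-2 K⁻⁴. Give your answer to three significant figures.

136 kelvin

Irradiance scales as 1/d², so S = 1366 W m^-2 × (1/8.25)² = 20.07 W m^-2.
OLR = S(1−α)/4 = 3.863 W m^-2; the top layer radiates at T_e = 90.85 K.
Layer-by-layer balance gives σT_s⁴ = (N+1)σT_e⁴, so T_s = 5^¼·90.85 = 135.9 K.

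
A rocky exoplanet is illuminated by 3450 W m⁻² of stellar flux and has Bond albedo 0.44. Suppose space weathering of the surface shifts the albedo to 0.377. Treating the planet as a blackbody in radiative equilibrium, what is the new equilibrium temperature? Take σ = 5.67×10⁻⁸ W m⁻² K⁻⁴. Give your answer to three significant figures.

T₂ = [S(1−α₂)/(4σ)]^(1/4) = [3450·0.623/(4σ)]^(1/4) = 312.0 K.

312 kelvin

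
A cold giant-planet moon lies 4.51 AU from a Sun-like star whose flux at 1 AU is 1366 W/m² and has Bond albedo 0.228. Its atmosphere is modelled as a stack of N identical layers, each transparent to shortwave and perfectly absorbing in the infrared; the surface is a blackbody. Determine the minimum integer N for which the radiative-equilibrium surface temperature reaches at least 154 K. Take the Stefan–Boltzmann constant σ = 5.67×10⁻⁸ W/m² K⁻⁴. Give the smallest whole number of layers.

2

Flux at the orbit: S = 1366/(4.51)² = 67.16 W/m².
OLR = S(1−α)/4 = 12.96 W/m²; the top layer radiates at T_e = 123.0 K.
T_s = (N+1)^(1/4)·T_e ≥ 154 K requires N+1 ≥ (T_s/T_e)⁴ = (154/123.0)⁴ = 2.460.
So N ≥ 1.460; the smallest integer is N = 2.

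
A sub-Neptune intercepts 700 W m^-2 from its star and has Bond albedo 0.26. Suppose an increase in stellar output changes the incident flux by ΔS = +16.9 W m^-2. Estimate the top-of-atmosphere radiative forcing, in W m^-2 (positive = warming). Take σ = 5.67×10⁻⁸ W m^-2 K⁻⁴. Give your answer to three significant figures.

Only a fraction (1−α) is absorbed and it's spread over 4πR², so ΔF = (1−α)ΔS/4 = 3.126 W m^-2.

3.13 W m^-2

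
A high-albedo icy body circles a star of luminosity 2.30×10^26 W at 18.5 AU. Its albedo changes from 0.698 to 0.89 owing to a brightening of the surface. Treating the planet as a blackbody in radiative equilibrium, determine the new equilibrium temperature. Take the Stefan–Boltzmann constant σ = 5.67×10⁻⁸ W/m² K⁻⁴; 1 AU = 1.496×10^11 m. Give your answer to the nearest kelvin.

33 kelvin

d = 18.5 × 1.496×10^11 m = 2.768×10^12 m.
Flux at the orbit: S = L/(4πd²) = 2.30×10^26/(4π·(2.77×10^12)²) = 2.390 W/m².
T₂ = [S(1−α₂)/(4σ)]^(1/4) = [2.390·0.11/(4σ)]^(1/4) = 32.81 K.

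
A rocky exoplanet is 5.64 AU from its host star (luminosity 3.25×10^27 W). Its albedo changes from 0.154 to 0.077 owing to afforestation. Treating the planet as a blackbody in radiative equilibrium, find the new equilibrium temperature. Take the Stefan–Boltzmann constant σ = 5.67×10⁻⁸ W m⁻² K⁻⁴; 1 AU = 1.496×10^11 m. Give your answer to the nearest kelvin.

196 kelvin

d = 5.64 × 1.496×10^11 m = 8.437×10^11 m.
Spreading L over a sphere of radius d: S = 3.25×10^27/(4π·8.44×10^11²) = 363.3 W m⁻².
With the new albedo, S(1−α₂)/4 = 83.83 W m⁻², so T₂ = 196.1 K.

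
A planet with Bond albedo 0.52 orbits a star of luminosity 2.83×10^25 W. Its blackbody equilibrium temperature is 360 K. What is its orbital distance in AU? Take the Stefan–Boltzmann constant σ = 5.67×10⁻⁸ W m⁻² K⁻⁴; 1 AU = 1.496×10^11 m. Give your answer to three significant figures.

Energy balance gives S = 4σT⁴/(1−α) = 7936 W m⁻².
S = L/(4πd²) → d = √(L/4πS) = √(2.83×10^25/(4π·7936)) = 1.685×10^10 m = 0.1126 AU.

0.113 AU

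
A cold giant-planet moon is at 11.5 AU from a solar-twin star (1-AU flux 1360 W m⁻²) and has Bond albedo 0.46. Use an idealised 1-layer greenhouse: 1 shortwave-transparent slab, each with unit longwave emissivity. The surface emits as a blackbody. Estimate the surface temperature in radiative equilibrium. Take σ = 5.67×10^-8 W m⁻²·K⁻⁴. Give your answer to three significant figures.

83.7 K

Flux at the orbit: S = 1360/(11.5)² = 10.28 W m⁻².
OLR = S(1−α)/4 = 1.388 W m⁻²; the top layer radiates at T_e = 70.34 K.
For an N-layer opaque stack, T_s⁴ = (N+1)T_e⁴, hence T_s = (2)^(1/4)×70.34 K = 83.65 K.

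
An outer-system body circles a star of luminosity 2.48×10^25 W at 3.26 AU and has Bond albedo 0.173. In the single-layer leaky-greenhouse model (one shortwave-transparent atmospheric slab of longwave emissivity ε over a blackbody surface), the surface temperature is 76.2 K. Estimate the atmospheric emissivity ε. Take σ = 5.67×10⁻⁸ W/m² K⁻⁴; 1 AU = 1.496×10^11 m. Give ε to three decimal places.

0.205

d = 3.26 × 1.496×10^11 m = 4.877×10^11 m.
Spreading L over a sphere of radius d: S = 2.48×10^25/(4π·4.88×10^11²) = 8.297 W/m².
First, T_e = [8.297·(1−0.173)/(4σ)]^(1/4) = 74.17 K.
Inverting T_s⁴ = 2T_e⁴/(2−ε): (T_e/T_s)⁴ = 0.8974, so ε = 2(1 − 0.8974) = 0.2052.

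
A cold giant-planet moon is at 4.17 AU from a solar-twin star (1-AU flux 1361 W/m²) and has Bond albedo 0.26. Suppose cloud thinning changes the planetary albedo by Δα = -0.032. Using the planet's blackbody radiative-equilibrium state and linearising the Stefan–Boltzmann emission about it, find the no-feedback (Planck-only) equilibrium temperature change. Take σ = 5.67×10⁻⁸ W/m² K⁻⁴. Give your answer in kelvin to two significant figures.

1.4 kelvin

Flux at the orbit: S = 1361/(4.17)² = 78.27 W/m².
The baseline emission temperature is T_e = 126.4 K.
The change in absorbed flux is Δ[S(1−α)/4] = −SΔα/4 = 0.6261 W/m².
Planck response: λ_P = 4σT_e³ = 4·5.67×10⁻⁸·(126.4)³ = 0.4582 W/m²/K.
ΔT₀ = ΔF/λ_P = 0.6261/0.4582 = 1.37 K.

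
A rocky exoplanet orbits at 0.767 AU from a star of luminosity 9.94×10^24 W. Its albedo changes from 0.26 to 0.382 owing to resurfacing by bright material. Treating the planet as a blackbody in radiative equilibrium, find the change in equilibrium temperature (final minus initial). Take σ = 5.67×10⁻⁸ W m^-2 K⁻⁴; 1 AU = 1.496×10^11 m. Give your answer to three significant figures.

d = 0.767 × 1.496×10^11 m = 1.147×10^11 m.
Flux at the orbit: S = L/(4πd²) = 9.94×10^24/(4π·(1.15×10^11)²) = 60.08 W m^-2.
With α = 0.26, T₁ = 118.3 K.
Final:   T₂ = [S(1−0.382)/(4σ)]^(1/4) = 113.1 K.
Change: 113.1 − 118.3 = -5.211 K.

-5.21 kelvin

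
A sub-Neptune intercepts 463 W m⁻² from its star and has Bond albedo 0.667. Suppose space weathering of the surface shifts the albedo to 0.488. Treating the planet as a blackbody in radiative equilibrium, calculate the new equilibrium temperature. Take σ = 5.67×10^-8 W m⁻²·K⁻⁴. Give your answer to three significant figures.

180 K

With the new albedo, S(1−α₂)/4 = 59.26 W m⁻², so T₂ = 179.8 K.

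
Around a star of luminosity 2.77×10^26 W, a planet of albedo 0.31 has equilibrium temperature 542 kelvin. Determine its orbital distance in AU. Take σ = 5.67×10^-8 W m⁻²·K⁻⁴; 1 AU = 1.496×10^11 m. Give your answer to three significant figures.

Required flux: S = 4σT⁴/(1−α) = 28370 W m⁻².
Then d = [L/(4πS)]^(1/2) = 2.788×10^10 m, i.e. 0.1863 AU.

0.186 AU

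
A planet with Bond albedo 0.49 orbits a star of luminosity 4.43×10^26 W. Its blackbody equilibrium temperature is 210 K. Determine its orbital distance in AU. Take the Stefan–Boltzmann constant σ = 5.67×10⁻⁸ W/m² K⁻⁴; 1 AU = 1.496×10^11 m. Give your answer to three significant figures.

The flux needed for this T is 4σT⁴/(1−0.49) = 864.9 W/m².
Then d = [L/(4πS)]^(1/2) = 2.019×10^11 m, i.e. 1.350 AU.

1.35 AU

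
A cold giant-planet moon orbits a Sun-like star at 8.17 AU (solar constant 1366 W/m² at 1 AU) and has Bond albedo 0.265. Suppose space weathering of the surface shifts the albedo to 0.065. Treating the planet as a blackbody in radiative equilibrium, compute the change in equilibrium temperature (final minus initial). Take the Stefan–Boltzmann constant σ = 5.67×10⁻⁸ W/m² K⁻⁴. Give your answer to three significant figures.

5.60 kelvin

Flux at the orbit: S = 1366/(8.17)² = 20.46 W/m².
Initial: T₁ = [S(1−0.265)/(4σ)]^(1/4) = 90.24 K.
After:  T₂ = [20.46·0.935/(4σ)]^(1/4) = 95.84 K.
Change: 95.84 − 90.24 = 5.597 K.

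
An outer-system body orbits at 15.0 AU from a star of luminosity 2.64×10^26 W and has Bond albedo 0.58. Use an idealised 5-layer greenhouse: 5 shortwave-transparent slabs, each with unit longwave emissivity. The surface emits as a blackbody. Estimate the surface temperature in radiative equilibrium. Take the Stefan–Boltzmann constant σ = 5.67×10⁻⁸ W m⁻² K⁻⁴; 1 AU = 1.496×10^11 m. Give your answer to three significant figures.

Orbital distance: d = 15.0 AU = 2.244×10^12 m.
Flux at the orbit: S = L/(4πd²) = 2.64×10^26/(4π·(2.24×10^12)²) = 4.172 W m⁻².
Top-of-atmosphere balance: σT_e⁴ = S(1−α)/4 = 0.4381 W m⁻² → T_e = 52.72 K.
With N = 5 opaque layers, T_s = (N+1)^(1/4)·T_e = 6^(1/4)·52.72 = 82.51 K.

82.5 K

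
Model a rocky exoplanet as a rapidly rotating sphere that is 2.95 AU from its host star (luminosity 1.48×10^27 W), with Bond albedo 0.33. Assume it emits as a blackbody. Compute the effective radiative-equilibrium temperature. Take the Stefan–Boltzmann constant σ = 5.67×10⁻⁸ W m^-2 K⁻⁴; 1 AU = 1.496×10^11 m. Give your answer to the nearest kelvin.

Orbital distance: d = 2.95 AU = 4.413×10^11 m.
Flux at the orbit: S = L/(4πd²) = 1.48×10^27/(4π·(4.41×10^11)²) = 604.7 W m^-2.
The planet absorbs (1−α)S over its disc πR² and re-emits over 4πR², so the mean absorbed flux is (1−0.33)·604.7/4 = 101.3 W m^-2.
Set σT⁴ = 101.3 → T = (101.3/σ)^(1/4) = 205.6 K.

206 K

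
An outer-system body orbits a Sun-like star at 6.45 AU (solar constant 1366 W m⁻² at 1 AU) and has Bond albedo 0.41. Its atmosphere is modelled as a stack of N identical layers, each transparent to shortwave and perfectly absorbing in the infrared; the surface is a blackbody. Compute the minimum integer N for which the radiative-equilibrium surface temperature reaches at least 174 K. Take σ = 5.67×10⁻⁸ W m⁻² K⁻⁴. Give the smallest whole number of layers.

10

By the inverse-square law, S = 1366/6.45² = 32.83 W m⁻².
Top-of-atmosphere balance: σT_e⁴ = S(1−α)/4 = 4.843 W m⁻² → T_e = 96.14 K.
Since T_s⁴ = (N+1)T_e⁴, we need N ≥ (T_s/T_e)⁴ − 1 = 9.731.
Rounding up, N = 10.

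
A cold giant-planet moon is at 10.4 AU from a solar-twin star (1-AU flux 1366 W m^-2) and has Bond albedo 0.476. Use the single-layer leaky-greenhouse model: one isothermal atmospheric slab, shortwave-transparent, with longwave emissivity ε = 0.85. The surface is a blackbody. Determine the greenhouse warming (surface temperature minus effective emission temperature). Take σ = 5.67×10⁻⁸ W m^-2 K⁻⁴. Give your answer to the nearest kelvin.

Irradiance scales as 1/d², so S = 1366 W m^-2 × (1/10.4)² = 12.63 W m^-2.
Effective emission temperature (TOA balance): σT_e⁴ = S(1−α)/4 = 1.654 W m^-2 → T_e = 73.50 K.
For a single slab of emissivity ε, T_s⁴ = 2T_e⁴/(2−ε); thus T_s = 73.50·(1.739)^(1/4) = 84.40 K.
The atmosphere warms the surface by 10.90 K.

11 K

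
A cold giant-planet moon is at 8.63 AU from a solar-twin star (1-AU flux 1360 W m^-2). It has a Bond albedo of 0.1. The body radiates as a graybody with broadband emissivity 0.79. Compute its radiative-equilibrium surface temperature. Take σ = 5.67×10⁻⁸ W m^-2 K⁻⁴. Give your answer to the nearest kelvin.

By the inverse-square law, S = 1360/8.63² = 18.26 W m^-2.
Absorbed flux (global mean): S(1−α)/4 = 18.26·0.9/4 = 4.109 W m^-2.
Radiative balance εσT⁴ = 4.109 gives T = [4.109/(0.79·σ)]^(1/4) = 97.86 K.

98 K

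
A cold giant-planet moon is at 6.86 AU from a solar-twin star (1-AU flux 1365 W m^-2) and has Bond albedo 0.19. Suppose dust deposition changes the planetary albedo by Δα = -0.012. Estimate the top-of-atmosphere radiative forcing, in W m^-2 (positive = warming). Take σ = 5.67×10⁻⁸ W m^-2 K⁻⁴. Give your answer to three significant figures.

Irradiance scales as 1/d², so S = 1365 W m^-2 × (1/6.86)² = 29.01 W m^-2.
TOA radiative forcing: ΔF = −S·Δα/4 = −29.01·(-0.012)/4 = 0.08702 W m^-2.

0.0870 W m^-2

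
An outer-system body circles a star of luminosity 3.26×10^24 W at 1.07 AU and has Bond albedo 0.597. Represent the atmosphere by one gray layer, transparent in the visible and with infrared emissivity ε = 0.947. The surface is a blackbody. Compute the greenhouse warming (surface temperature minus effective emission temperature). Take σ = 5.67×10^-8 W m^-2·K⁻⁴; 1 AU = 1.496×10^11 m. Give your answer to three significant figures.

d = 1.07 × 1.496×10^11 m = 1.601×10^11 m.
Spreading L over a sphere of radius d: S = 3.26×10^24/(4π·1.60×10^11²) = 10.12 W m^-2.
At the top of the atmosphere, σT_e⁴ = S(1−α)/4 = 1.020 W m^-2, giving T_e = 65.13 K.
The surface balance (absorbed SW + ε·downward IR = σT_s⁴) with T_a⁴ = T_s⁴/2 reduces to T_s = T_e·[2/(2−ε)]^¼ = 76.46 K.
Greenhouse warming: T_s − T_e = 11.33 K.

11.3 kelvin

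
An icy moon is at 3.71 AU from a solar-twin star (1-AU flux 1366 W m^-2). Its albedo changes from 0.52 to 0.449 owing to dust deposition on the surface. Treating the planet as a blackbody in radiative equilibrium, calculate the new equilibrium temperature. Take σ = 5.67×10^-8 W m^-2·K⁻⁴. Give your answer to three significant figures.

125 K

Flux at the orbit: S = 1366/(3.71)² = 99.24 W m^-2.
With the new albedo, S(1−α₂)/4 = 13.67 W m^-2, so T₂ = 124.6 K.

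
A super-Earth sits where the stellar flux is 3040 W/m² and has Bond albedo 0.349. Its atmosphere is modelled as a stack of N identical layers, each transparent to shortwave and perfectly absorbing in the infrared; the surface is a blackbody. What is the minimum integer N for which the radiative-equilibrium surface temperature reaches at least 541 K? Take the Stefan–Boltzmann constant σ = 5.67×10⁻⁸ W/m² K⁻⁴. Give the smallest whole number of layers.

OLR = S(1−α)/4 = 494.8 W/m²; the top layer radiates at T_e = 305.6 K.
Need (N+1)T_e⁴ ≥ T_s⁴, i.e. N+1 ≥ (541/305.6)⁴ = 9.817.
The minimum whole number is N = 9.

9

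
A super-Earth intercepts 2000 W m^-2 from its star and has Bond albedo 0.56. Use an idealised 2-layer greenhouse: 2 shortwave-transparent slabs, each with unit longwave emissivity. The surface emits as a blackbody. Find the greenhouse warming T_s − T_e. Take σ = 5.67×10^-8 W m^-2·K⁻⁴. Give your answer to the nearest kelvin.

The effective emission temperature is T_e = [S(1−α)/(4σ)]^¼ = 249.6 K.
T_s = (N+1)^(1/4)·T_e = 328.5 K.
Warming: T_s − T_e = 78.89 K.

79 K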